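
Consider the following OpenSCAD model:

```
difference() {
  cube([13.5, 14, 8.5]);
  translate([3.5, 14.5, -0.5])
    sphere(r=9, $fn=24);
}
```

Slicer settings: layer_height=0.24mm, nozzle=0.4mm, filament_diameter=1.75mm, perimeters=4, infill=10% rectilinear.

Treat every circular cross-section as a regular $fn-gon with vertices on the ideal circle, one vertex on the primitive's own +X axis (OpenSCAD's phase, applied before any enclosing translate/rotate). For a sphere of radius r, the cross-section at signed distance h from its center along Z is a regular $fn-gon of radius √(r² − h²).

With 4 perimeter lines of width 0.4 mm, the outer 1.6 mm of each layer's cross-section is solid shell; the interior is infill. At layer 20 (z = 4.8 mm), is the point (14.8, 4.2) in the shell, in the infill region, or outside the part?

At z = 4.8 mm: the cube (footprint 13.5×14) is included at this height; the r=9 sphere at (3.5, 14.5) slices to a regular 24-gon of circumradius 7.274 (√(r²−h²) with h=5.3 from center); Taking the first minus the rest: starting from the 13.5×14 cube, the r=9 sphere at (3.5, 14.5) partially overlaps it — only the 59.99 mm² overlap (of its 164.33 mm²) is removed, clipping the outline — 1 connected region. Overall, the cross-section is a single solid region. The nearest boundary edge runs (13.50, 14.00)→(13.50, 0.00); distance from the point to it = 1.30 mm. The point is not inside any of the regions above, so it lies outside the cross-section (1.30 mm from the nearest boundary).

outside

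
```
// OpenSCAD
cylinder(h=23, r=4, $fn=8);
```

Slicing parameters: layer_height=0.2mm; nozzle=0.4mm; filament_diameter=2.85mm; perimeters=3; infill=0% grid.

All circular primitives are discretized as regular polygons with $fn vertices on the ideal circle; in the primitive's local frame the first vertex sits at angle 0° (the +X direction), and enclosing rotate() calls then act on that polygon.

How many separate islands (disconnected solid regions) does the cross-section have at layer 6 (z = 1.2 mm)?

At z = 1.2 mm: the r=4 cylinder contributes a regular 8-gon of circumradius 4. Overall, the cross-section is a single solid region. Island count = 1.

1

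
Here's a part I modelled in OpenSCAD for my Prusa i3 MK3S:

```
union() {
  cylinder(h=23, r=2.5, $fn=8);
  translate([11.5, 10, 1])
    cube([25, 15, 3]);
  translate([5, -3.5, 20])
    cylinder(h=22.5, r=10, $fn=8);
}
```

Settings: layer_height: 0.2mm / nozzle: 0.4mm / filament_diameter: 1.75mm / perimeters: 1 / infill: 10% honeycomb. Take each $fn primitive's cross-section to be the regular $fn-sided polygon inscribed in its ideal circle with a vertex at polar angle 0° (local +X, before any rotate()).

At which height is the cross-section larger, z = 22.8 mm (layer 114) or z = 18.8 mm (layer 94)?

Layer 114 (z = 22.8): the r=2.5 cylinder gives a regular 8-gon of circumradius 2.5 (constant along its height) (area = (8/2)·2.500²·sin(360°/8) = 17.68 mm²); the cube at (11.5, 10) is not intersected at this z (z outside [1, 4]); the r=10 cylinder at (5, -3.5) contributes a regular 8-gon of circumradius 10 (area = (8/2)·10.000²·sin(360°/8) = 282.84 mm²); Taking the union: the r=2.5 cylinder lies entirely inside the r=10 cylinder at (5, -3.5), so the union is just the r=10 cylinder at (5, -3.5) — area = 282.84 mm². So its area = 282.84 mm². Layer 94 (z = 18.8): the cylinder: section is a regular 8-gon, circumradius r=2.5 (area = (8/2)·2.500²·sin(360°/8) = 17.68 mm²); the cube at (11.5, 10) is absent (z outside [1, 4]); the cylinder at (5, -3.5) is absent (z outside [20, 42.5]); Merging all regions: only the r=2.5 cylinder is present, so the union is just that shape — area = 17.68 mm². So its area = 17.68 mm². Layer 114 is larger (282.84 vs 17.68 mm²).

layer 114 (z = 22.8 mm)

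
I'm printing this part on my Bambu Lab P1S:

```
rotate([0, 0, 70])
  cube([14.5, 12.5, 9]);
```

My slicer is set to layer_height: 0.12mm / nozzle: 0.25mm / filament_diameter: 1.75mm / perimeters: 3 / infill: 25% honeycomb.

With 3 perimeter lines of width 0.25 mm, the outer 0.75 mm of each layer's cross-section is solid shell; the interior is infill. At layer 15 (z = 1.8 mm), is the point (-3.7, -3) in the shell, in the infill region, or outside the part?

At z = 1.8 mm: the cube is present — its section is the full 14.5×12.5 rectangle; (whole slice rotated 70° about Z — lengths, areas and connectivity unchanged). Overall, the cross-section is a single solid region. Undo the 70° rotation: the query point maps to (-4.085, 2.451) in the un-rotated model frame. The nearest boundary edge runs (0.00, 12.50)→(0.00, 0.00); distance from the point to it = 4.08 mm. The point is not inside any of the regions above, so it lies outside the cross-section (4.08 mm from the nearest boundary).

outside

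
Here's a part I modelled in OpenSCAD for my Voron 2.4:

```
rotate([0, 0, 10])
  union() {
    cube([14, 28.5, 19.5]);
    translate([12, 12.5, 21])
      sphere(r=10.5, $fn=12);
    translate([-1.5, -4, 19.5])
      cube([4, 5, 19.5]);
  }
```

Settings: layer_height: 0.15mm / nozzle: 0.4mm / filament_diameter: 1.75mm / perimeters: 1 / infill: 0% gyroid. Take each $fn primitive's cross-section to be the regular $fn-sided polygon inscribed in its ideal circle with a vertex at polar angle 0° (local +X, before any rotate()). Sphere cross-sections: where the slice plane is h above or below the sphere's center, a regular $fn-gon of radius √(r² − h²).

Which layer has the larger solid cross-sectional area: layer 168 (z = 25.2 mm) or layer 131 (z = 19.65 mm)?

layer 131 (z = 19.65 mm)

Layer 168 (z = 25.2): the cube is not intersected at this z (z outside [0, 19.5]); the r=10.5 sphere at (12, 12.5) contributes a regular 12-gon of circumradius √(10.5²−4.2²) = 9.623 (area = (12/2)·9.623²·sin(360°/12) = 277.83 mm²); the cube at (-1.5, -4) (footprint 4×5) is included at this height (area 20.00 mm²); Merging all regions: the 2 present regions are separate (no shared area or edge), so areas and boundary lengths simply add and each stays a separate island — area = 297.83 mm²; (whole slice rotated 10° about Z — lengths, areas and connectivity unchanged). So its area = 297.83 mm². Layer 131 (z = 19.65): the cube does not reach this height (z outside [0, 19.5]); the r=10.5 sphere at (12, 12.5) contributes a regular 12-gon of circumradius √(10.5²−1.35²) = 10.413 (area = (12/2)·10.413²·sin(360°/12) = 325.28 mm²); the cube at (-1.5, -4) (footprint 4×5) is included at this height (area 20.00 mm²); Combining (union): the 2 present regions are separate (no shared area or edge), so areas and boundary lengths simply add and each stays a separate island — area = 345.28 mm²; (rotated 10° about Z; rotation is an isometry so areas/perimeters/island counts are preserved). So its area = 345.28 mm². Layer 131 is larger (345.28 vs 297.83 mm²).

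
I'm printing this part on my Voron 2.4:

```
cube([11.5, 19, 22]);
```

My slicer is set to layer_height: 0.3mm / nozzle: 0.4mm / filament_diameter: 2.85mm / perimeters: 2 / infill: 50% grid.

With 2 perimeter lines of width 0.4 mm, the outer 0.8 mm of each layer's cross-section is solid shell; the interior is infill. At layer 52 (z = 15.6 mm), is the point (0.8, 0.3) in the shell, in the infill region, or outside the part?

shell

At z = 15.6 mm: the cube (footprint 11.5×19) is included at this height. Overall, the cross-section is a single solid region. The nearest boundary edge runs (0.00, 0.00)→(11.50, 0.00); distance from the point to it = 0.30 mm. The point is inside the cross-section, 0.30 mm from the nearest boundary — within the 0.8 mm shell band (2 × 0.4).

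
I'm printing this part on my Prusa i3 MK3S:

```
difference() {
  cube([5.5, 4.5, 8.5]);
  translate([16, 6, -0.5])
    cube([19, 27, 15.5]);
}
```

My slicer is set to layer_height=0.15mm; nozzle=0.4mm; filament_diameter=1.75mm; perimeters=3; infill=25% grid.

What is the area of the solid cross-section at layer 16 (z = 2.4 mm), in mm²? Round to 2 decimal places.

24.75 mm²

At z = 2.4 mm: the cube (footprint 5.5×4.5) is included at this height (area 24.75 mm²); the cube at (16, 6) is present — its section is the full 19×27 rectangle (area 513.00 mm²); Taking the first minus the rest: starting from the 5.5×4.5 cube (24.75 mm²), the 19×27 cube at (16, 6) misses the remaining region (no effect) — area = 24.75 mm². Overall, the cross-section is a single solid region. Net area = 24.75 mm².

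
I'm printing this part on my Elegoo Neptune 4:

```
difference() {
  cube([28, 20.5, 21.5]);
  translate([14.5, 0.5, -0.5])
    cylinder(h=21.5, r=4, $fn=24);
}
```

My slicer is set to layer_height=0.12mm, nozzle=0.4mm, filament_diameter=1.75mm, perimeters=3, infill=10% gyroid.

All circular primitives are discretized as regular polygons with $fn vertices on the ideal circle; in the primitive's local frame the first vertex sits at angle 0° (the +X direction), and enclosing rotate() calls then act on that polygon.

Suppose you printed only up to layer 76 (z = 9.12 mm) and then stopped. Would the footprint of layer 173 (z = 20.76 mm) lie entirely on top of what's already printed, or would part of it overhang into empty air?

Compare the two slices. At z = 9.12: the cube is present — its section is the full 28×20.5 rectangle (area 574.00 mm²); the r=4 cylinder at (14.5, 0.5) gives a regular 24-gon of circumradius 4 (constant along its height) (area = (24/2)·4.000²·sin(360°/24) = 49.69 mm²); Taking the first minus the rest: starting from the 28×20.5 cube (574.00 mm²), the r=4 cylinder at (14.5, 0.5) partially overlaps it — only the 28.81 mm² overlap (of its 49.69 mm²) is removed, clipping the outline — area = 545.19 mm². At z = 20.76: the cube (footprint 28×20.5) is included at this height (area 574.00 mm²); the cylinder at (14.5, 0.5): section is a regular 24-gon, circumradius r=4 (area = (24/2)·4.000²·sin(360°/24) = 49.69 mm²); Taking the first minus the rest: starting from the 28×20.5 cube (574.00 mm²), the r=4 cylinder at (14.5, 0.5) partially overlaps it — only the 28.81 mm² overlap (of its 49.69 mm²) is removed, clipping the outline — area = 545.19 mm². Checking containment: the cross-section at z = 20.76 is a subset of the cross-section at z = 9.12.

entirely on top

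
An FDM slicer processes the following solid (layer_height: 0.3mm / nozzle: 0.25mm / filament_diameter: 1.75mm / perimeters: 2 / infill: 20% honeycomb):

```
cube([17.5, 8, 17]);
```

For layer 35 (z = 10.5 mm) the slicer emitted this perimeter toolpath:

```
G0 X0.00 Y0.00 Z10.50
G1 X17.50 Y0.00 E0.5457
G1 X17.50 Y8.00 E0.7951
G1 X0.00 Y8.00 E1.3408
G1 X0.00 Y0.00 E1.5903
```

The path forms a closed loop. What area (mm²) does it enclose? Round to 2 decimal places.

140.00 mm²

Apply the shoelace formula to the sequence of (X, Y) vertices; enclosed area = 140.00 mm².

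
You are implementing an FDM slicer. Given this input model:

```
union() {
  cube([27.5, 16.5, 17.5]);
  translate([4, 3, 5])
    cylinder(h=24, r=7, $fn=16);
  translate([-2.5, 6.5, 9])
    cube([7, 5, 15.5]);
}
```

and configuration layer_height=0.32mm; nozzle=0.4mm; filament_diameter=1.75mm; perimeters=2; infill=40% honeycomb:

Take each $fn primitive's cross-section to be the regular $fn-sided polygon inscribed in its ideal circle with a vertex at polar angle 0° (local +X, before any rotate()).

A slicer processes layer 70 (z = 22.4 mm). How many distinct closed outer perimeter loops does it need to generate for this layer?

At z = 22.4 mm: the cube is absent (z outside [0, 17.5]); the r=7 cylinder at (4, 3) contributes a regular 16-gon of circumradius 7; the cube at (-2.5, 6.5) is present — its section is the full 7×5 rectangle; Taking the union: the regions partially overlap (shared area 16.10 mm²), so overlapping operands fuse into one piece — 1 connected region. The result has 1 disconnected region.

1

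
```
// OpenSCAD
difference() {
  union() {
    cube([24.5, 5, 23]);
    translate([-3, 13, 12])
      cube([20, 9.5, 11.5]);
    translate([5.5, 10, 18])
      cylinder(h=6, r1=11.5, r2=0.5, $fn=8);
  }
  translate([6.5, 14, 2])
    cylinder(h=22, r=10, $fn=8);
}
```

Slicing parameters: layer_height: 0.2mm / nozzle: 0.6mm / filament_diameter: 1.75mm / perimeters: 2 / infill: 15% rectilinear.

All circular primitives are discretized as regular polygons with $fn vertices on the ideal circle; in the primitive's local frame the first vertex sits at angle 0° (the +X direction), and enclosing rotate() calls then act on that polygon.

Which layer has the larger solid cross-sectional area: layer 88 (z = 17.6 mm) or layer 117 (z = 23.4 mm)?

Layer 88 (z = 17.6): the cube (footprint 24.5×5) is included at this height (area 122.50 mm²); the cube at (-3, 13) (footprint 20×9.5) is included at this height (area 190.00 mm²); the cone at (5.5, 10) is absent (z outside [18, 24]); Merging all regions: the 2 present regions are separate (no shared area or edge), so areas and boundary lengths simply add and each stays a separate island — area = 312.50 mm²; the r=10 cylinder at (6.5, 14) contributes a regular 8-gon of circumradius 10 (area = (8/2)·10.000²·sin(360°/8) = 282.84 mm²); After the difference (first − rest): starting from that combined region (312.50 mm²), the r=10 cylinder at (6.5, 14) partially overlaps it — only the 157.39 mm² overlap (of its 282.84 mm²) is removed, clipping the outline — area = 155.11 mm². So its area = 155.11 mm². Layer 117 (z = 23.4): the cube is absent (z outside [0, 23]); the cube at (-3, 13) (footprint 20×9.5) is included at this height (area 190.00 mm²); the cone at (5.5, 10) contributes a regular 8-gon of circumradius 1.600 (interpolated between r1=11.5 and r2=0.5 at t=0.900) (area = (8/2)·1.600²·sin(360°/8) = 7.24 mm²); Merging all regions: the 2 present regions are separate (no shared area or edge), so areas and boundary lengths simply add and each stays a separate island — area = 197.24 mm²; the r=10 cylinder at (6.5, 14) contributes a regular 8-gon of circumradius 10 (area = (8/2)·10.000²·sin(360°/8) = 282.84 mm²); After the difference (first − rest): starting from the result so far (197.24 mm²), the r=10 cylinder at (6.5, 14) partially overlaps it — only the 162.22 mm² overlap (of its 282.84 mm²) is removed, clipping the outline — area = 35.02 mm². So its area = 35.02 mm². Layer 88 is larger (155.11 vs 35.02 mm²).

layer 88 (z = 17.6 mm)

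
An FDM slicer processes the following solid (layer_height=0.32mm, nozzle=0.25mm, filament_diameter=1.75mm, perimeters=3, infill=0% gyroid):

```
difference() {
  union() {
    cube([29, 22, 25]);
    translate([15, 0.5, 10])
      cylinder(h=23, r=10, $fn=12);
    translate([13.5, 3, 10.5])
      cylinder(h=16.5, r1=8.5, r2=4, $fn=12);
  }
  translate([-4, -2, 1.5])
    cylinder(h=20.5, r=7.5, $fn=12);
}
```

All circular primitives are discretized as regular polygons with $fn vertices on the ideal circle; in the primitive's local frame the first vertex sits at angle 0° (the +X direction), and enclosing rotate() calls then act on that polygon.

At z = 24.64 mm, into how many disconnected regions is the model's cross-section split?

1

At z = 24.64 mm: the cube is present — its section is the full 29×22 rectangle; the cylinder at (15, 0.5): section is a regular 12-gon, circumradius r=10; the cone at (13.5, 3) contributes a regular 12-gon of circumradius 4.644 (interpolated between r1=8.5 and r2=4 at t=0.857); Merging all regions: the regions partially overlap (shared area 224.62 mm²), so overlapping operands fuse into one piece — 1 connected region; the cylinder at (-4, -2) is not intersected at this z (z outside [1.5, 22]); Taking the first minus the rest: none of the subtracted shapes is present at this height, so the result so far is unchanged — 1 connected region. The result has 1 disconnected region.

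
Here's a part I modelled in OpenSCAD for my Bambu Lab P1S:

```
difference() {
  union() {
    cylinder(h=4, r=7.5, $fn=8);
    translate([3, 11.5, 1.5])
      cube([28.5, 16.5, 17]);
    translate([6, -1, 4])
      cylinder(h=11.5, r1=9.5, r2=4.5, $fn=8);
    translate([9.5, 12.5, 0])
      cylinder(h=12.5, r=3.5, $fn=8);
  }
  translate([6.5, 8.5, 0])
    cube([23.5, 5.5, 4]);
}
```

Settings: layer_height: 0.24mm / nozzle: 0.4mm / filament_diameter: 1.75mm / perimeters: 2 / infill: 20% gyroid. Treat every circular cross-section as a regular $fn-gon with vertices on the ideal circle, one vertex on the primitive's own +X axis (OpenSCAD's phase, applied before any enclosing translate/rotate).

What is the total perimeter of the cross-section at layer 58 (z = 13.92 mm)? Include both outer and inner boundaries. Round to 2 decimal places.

121.76 mm

At z = 13.92 mm: the cylinder is not intersected at this z (z outside [0, 4]); the cube at (3, 11.5) (footprint 28.5×16.5) is included at this height (perimeter 90.00 mm); the cone at (6, -1) contributes a regular 8-gon of circumradius 5.187 (interpolated between r1=9.5 and r2=4.5 at t=0.863) (perimeter = 2·8·5.187·sin(180°/8) = 31.76 mm); the cylinder at (9.5, 12.5) is not intersected at this z (z outside [0, 12.5]); Combining (union): the 2 present regions are separate (no shared area or edge), so areas and boundary lengths simply add and each stays a separate island — boundary = 121.76 mm; the cube at (6.5, 8.5) does not reach this height (z outside [0, 4]); Taking the first minus the rest: none of the subtracted shapes is present at this height, so that combined region is unchanged — boundary = 121.76 mm. Overall, the cross-section has 2 separate islands. Total boundary length (outer) = 121.76 mm.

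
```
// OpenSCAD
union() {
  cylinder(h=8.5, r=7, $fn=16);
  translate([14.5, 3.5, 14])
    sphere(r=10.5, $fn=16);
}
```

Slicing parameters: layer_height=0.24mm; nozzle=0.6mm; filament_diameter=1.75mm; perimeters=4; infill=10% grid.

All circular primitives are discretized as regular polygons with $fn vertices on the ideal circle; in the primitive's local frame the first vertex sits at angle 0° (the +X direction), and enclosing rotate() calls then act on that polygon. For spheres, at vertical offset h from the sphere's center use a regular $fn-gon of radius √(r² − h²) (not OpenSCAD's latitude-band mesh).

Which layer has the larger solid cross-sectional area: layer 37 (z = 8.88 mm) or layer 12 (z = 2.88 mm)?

layer 37 (z = 8.88 mm)

Layer 37 (z = 8.88): the cylinder is absent (z outside [0, 8.5]); the r=10.5 sphere at (14.5, 3.5) slices to a regular 16-gon of circumradius 9.167 (√(r²−h²) with h=5.12 from center) (area = (16/2)·9.167²·sin(360°/16) = 257.27 mm²); Merging all regions: only the r=10.5 sphere at (14.5, 3.5) is present, so the union is just that shape — area = 257.27 mm². So its area = 257.27 mm². Layer 12 (z = 2.88): the cylinder: section is a regular 16-gon, circumradius r=7 (area = (16/2)·7.000²·sin(360°/16) = 150.01 mm²); the sphere at (14.5, 3.5) is absent (|z−center|=11.120 > r=10.5); Merging all regions: only the r=7 cylinder is present, so the union is just that shape — area = 150.01 mm². So its area = 150.01 mm². Layer 37 is larger (257.27 vs 150.01 mm²).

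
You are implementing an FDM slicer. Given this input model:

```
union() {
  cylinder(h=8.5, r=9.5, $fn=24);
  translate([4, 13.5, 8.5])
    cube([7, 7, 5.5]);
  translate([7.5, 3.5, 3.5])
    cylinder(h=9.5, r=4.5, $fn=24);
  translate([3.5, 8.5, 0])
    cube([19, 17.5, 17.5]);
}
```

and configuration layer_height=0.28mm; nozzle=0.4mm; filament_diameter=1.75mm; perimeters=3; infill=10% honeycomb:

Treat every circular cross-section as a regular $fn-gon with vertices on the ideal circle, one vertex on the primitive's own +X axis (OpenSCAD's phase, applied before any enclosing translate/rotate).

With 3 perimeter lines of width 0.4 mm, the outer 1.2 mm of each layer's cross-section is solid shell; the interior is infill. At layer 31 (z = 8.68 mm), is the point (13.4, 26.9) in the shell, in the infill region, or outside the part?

outside

At z = 8.68 mm: the cylinder is not intersected at this z (z outside [0, 8.5]); the cube at (4, 13.5) is present — its section is the full 7×7 rectangle; the cylinder at (7.5, 3.5): section is a regular 24-gon, circumradius r=4.5; the 19×17.5 cube at (3.5, 8.5) contributes its full rectangle; Taking the union: the regions partially overlap (shared area 49.00 mm²), so overlapping operands fuse into one piece — 2 connected regions. Overall, the cross-section has 2 separate islands. The nearest boundary edge runs (3.50, 26.00)→(22.50, 26.00); distance from the point to it = 0.90 mm. The point is not inside any of the regions above, so it lies outside the cross-section (0.90 mm from the nearest boundary).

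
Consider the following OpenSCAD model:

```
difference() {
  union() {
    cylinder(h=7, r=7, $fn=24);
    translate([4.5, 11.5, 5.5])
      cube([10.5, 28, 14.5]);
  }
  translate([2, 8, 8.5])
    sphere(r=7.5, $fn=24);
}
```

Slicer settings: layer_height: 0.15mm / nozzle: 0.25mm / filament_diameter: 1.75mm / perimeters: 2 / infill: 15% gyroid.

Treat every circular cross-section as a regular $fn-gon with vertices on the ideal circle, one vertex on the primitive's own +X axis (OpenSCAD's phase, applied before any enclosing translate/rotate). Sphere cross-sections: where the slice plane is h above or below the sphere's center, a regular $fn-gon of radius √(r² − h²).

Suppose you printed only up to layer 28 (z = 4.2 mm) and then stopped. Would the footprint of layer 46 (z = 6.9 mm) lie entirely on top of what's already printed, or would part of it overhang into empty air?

Compare the two slices. At z = 4.2: the r=7 cylinder gives a regular 24-gon of circumradius 7 (constant along its height) (area = (24/2)·7.000²·sin(360°/24) = 152.19 mm²); the cube at (4.5, 11.5) does not reach this height (z outside [5.5, 20]); Merging all regions: only the r=7 cylinder is present, so the union is just that shape — area = 152.19 mm²; the r=7.5 sphere at (2, 8) slices to a regular 24-gon of circumradius 6.145 (√(r²−h²) with h=4.3 from center) (area = (24/2)·6.145²·sin(360°/24) = 117.28 mm²); Subtracting the remaining from the first: starting from the result so far (152.19 mm²), the r=7.5 sphere at (2, 8) partially overlaps it — only the 33.92 mm² overlap (of its 117.28 mm²) is removed, clipping the outline — area = 118.27 mm². At z = 6.9: the r=7 cylinder gives a regular 24-gon of circumradius 7 (constant along its height) (area = (24/2)·7.000²·sin(360°/24) = 152.19 mm²); the cube at (4.5, 11.5) (footprint 10.5×28) is included at this height (area 294.00 mm²); Taking the union: the 2 present regions are separate (no shared area or edge), so areas and boundary lengths simply add and each stays a separate island — area = 446.19 mm²; the r=7.5 sphere at (2, 8) contributes a regular 24-gon of circumradius √(7.5²−1.6²) = 7.327 (area = (24/2)·7.327²·sin(360°/24) = 166.75 mm²); After the difference (first − rest): starting from the result so far (446.19 mm²), the r=7.5 sphere at (2, 8) partially overlaps it — only the 56.92 mm² overlap (of its 166.75 mm²) is removed, clipping the outline — area = 389.27 mm². Checking containment: at z = 6.9 the cross-section extends beyond the z = 4.2 cross-section by about 285.89 mm².

part overhangs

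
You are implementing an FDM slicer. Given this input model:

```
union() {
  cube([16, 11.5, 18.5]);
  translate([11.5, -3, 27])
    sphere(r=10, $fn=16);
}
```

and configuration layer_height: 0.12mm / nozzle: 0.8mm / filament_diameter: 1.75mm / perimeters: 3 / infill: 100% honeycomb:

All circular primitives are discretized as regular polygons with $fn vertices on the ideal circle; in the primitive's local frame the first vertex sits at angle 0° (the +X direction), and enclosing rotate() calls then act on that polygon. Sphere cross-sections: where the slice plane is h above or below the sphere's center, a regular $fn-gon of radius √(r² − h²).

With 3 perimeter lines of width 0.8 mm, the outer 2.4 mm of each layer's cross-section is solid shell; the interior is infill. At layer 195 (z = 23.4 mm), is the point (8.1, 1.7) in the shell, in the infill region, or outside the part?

At z = 23.4 mm: the cube does not reach this height (z outside [0, 18.5]); the sphere at (11.5, -3): section is a regular 16-gon, circumradius = √(r²−h²) = √(10²−3.6²) = 9.330; Merging all regions: only the r=10 sphere at (11.5, -3) is present, so the union is just that shape — 1 connected region. Overall, the cross-section is a single solid region. The nearest boundary edge runs (7.93, 5.62)→(4.90, 3.60); distance from the point to it = 3.35 mm. The point is inside the cross-section and 3.35 mm from the nearest boundary — more than the 2.4 mm shell width (3 × 0.8), so it's in the infill interior.

infill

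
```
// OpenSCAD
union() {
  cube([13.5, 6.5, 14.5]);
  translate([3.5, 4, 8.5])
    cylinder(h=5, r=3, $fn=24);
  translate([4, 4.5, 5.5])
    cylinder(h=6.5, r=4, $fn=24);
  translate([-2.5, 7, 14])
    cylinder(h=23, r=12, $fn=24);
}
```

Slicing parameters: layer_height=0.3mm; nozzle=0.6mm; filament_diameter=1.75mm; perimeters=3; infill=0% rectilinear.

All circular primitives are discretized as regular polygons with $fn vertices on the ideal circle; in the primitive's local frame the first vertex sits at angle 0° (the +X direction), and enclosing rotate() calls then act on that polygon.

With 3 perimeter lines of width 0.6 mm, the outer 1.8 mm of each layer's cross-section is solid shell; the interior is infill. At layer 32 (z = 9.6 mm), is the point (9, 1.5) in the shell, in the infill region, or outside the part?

shell

At z = 9.6 mm: the 13.5×6.5 cube contributes its full rectangle; the r=3 cylinder at (3.5, 4) contributes a regular 24-gon of circumradius 3; the r=4 cylinder at (4, 4.5) gives a regular 24-gon of circumradius 4 (constant along its height); the cylinder at (-2.5, 7) does not reach this height (z outside [14, 37]); Combining (union): the regions partially overlap (shared area 68.01 mm²), so overlapping operands fuse into one piece — 1 connected region. Overall, the cross-section is a single solid region. The nearest boundary edge runs (13.50, 0.00)→(0.00, 0.00); distance from the point to it = 1.50 mm. The point is inside the cross-section, 1.50 mm from the nearest boundary — within the 1.8 mm shell band (3 × 0.6).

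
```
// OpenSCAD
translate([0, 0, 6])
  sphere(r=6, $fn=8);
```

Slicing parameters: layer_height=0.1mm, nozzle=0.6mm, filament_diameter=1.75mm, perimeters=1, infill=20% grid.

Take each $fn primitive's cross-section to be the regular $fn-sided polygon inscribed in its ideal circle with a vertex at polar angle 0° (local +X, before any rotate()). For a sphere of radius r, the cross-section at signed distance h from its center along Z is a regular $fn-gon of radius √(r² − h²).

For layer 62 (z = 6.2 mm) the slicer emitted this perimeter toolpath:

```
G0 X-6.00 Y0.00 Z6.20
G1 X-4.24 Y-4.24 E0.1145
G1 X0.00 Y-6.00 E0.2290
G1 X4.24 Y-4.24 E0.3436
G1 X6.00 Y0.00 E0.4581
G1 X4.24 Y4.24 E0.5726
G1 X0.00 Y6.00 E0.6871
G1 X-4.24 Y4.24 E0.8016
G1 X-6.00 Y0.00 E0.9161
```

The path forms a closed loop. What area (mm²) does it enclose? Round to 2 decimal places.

Apply the shoelace formula to the sequence of (X, Y) vertices; enclosed area = 101.76 mm².

101.76 mm²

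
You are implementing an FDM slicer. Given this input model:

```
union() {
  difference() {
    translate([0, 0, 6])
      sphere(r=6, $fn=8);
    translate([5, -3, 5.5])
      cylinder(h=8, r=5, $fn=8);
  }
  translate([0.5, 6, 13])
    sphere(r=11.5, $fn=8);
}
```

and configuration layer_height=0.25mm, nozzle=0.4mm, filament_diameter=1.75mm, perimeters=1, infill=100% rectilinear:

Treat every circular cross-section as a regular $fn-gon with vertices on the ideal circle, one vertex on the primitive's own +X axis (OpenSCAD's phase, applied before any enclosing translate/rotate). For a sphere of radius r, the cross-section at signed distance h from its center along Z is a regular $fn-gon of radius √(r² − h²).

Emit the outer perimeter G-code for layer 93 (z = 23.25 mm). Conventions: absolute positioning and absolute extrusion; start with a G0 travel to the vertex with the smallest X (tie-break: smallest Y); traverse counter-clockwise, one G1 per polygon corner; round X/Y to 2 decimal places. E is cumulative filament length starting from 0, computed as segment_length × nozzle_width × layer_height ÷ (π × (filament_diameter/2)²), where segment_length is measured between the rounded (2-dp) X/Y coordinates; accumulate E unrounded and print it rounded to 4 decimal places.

G0 X-4.71 Y6.00 Z23.25
G1 X-3.19 Y2.31 E0.1659
G1 X0.50 Y0.79 E0.3318
G1 X4.19 Y2.31 E0.4978
G1 X5.71 Y6.00 E0.6637
G1 X4.19 Y9.69 E0.8296
G1 X0.50 Y11.21 E0.9955
G1 X-3.19 Y9.69 E1.1614
G1 X-4.71 Y6.00 E1.3273

At z = 23.25 mm: the sphere is absent (|z−center|=17.250 > r=6); the cylinder at (5, -3) is absent (z outside [5.5, 13.5]); After the difference (first − rest): the first operand is absent here, so nothing remains; the r=11.5 sphere at (0.5, 6) slices to a regular 8-gon of circumradius 5.214 (√(r²−h²) with h=10.25 from center); Combining (union): only the r=11.5 sphere at (0.5, 6) is present, so the union is just that shape — 1 connected region. The outline is a single polygon with 8 vertices. Extrusion per mm of travel: 0.4 × 0.25 / (π × 0.875²) = 0.041575. Accumulating E over each segment gives final E = 1.3273.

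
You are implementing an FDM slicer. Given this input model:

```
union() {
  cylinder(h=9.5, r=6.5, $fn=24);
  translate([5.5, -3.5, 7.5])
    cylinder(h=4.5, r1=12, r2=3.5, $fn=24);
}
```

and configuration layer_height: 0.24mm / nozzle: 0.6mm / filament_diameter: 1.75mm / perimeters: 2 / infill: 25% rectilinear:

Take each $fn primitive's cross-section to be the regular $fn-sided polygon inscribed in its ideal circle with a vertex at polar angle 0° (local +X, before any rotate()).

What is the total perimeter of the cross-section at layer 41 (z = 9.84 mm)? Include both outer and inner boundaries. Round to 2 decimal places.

At z = 9.84 mm: the cylinder is not intersected at this z (z outside [0, 9.5]); the cone at (5.5, -3.5): at t=0.520 of its height the radius interpolates to r₁+(r₂−r₁)t = 7.580, giving a regular 24-gon of that circumradius (perimeter = 2·24·7.580·sin(180°/24) = 47.49 mm); Taking the union: only the cone at (5.5, -3.5) is present, so the union is just that shape — boundary = 47.49 mm. Overall, the cross-section is a single solid region. Total boundary length (outer) = 47.49 mm.

47.49 mm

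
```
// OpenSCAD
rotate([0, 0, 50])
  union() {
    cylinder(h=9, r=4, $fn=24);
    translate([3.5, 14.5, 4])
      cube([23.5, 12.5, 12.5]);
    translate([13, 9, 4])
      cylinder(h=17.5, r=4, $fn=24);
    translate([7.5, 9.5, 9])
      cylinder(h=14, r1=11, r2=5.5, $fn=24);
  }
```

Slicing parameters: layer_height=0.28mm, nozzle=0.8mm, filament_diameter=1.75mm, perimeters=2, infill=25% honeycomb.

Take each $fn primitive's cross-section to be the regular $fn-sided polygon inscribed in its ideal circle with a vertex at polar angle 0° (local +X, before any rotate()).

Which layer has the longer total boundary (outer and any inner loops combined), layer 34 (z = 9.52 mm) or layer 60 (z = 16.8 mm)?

Layer 34 (z = 9.52): the cylinder does not reach this height (z outside [0, 9]); the 23.5×12.5 cube at (3.5, 14.5) contributes its full rectangle (perimeter 72.00 mm); the r=4 cylinder at (13, 9) gives a regular 24-gon of circumradius 4 (constant along its height) (perimeter = 2·24·4.000·sin(180°/24) = 25.06 mm); the cone at (7.5, 9.5) (r1=11→r2=5.5) has section circumradius 10.796 here — a regular 24-gon (perimeter = 2·24·10.796·sin(180°/24) = 67.64 mm); Taking the union: the regions partially overlap (shared area 110.47 mm²), so the edge portions inside another operand are dropped and the merged outline is re-measured after clipping — boundary = 105.37 mm; (whole slice rotated 50° about Z — lengths, areas and connectivity unchanged). So its perimeter = 105.37 mm. Layer 60 (z = 16.8): the cylinder is absent (z outside [0, 9]); the cube at (3.5, 14.5) does not reach this height (z outside [4, 16.5]); the cylinder at (13, 9): section is a regular 24-gon, circumradius r=4 (perimeter = 2·24·4.000·sin(180°/24) = 25.06 mm); the cone at (7.5, 9.5) (r1=11→r2=5.5) has section circumradius 7.936 here — a regular 24-gon (perimeter = 2·24·7.936·sin(180°/24) = 49.72 mm); Taking the union: the regions partially overlap (shared area 40.70 mm²), so the edge portions inside another operand are dropped and the merged outline is re-measured after clipping — boundary = 51.55 mm; (rotated 50° about Z; rotation is an isometry so areas/perimeters/island counts are preserved). So its perimeter = 51.55 mm. Layer 34 is larger (105.37 vs 51.55 mm).

layer 34 (z = 9.52 mm)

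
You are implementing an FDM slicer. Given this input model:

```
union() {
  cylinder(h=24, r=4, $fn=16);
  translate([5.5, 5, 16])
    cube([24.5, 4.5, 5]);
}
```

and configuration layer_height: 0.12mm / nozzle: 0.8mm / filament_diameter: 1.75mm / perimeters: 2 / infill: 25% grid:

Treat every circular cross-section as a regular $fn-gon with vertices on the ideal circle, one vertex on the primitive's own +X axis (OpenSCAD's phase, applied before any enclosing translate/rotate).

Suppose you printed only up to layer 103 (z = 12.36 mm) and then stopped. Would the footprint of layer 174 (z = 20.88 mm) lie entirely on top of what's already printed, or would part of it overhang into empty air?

part overhangs

Compare the two slices. At z = 12.36: the r=4 cylinder gives a regular 16-gon of circumradius 4 (constant along its height) (area = (16/2)·4.000²·sin(360°/16) = 48.98 mm²); the cube at (5.5, 5) is not intersected at this z (z outside [16, 21]); Taking the union: only the r=4 cylinder is present, so the union is just that shape — area = 48.98 mm². At z = 20.88: the r=4 cylinder contributes a regular 16-gon of circumradius 4 (area = (16/2)·4.000²·sin(360°/16) = 48.98 mm²); the cube at (5.5, 5) (footprint 24.5×4.5) is included at this height (area 110.25 mm²); Taking the union: the 2 present regions are separate (no shared area or edge), so areas and boundary lengths simply add and each stays a separate island — area = 159.23 mm². Checking containment: at z = 20.88 the cross-section extends beyond the z = 12.36 cross-section by about 110.25 mm².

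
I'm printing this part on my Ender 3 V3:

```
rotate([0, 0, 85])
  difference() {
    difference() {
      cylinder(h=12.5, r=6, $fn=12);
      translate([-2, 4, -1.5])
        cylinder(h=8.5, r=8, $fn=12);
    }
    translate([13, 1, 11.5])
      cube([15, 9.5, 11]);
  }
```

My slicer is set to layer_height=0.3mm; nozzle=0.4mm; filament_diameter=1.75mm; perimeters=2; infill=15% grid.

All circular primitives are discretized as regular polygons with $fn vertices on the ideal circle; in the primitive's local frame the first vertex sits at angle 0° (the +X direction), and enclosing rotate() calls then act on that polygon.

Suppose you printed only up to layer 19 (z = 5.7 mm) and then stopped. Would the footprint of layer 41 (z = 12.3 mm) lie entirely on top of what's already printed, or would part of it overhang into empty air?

part overhangs

Compare the two slices. At z = 5.7: the cylinder: section is a regular 12-gon, circumradius r=6 (area = (12/2)·6.000²·sin(360°/12) = 108.00 mm²); the r=8 cylinder at (-2, 4) gives a regular 12-gon of circumradius 8 (constant along its height) (area = (12/2)·8.000²·sin(360°/12) = 192.00 mm²); Subtracting the remaining from the first: starting from the r=6 cylinder (108.00 mm²), the r=8 cylinder at (-2, 4) partially overlaps it — only the 83.68 mm² overlap (of its 192.00 mm²) is removed, clipping the outline — area = 24.32 mm²; the cube at (13, 1) is not intersected at this z (z outside [11.5, 22.5]); Subtracting the remaining from the first: none of the subtracted shapes is present at this height, so the result so far is unchanged — area = 24.32 mm²; (rotated 85° about Z; rotation is an isometry so areas/perimeters/island counts are preserved). At z = 12.3: the r=6 cylinder gives a regular 12-gon of circumradius 6 (constant along its height) (area = (12/2)·6.000²·sin(360°/12) = 108.00 mm²); the cylinder at (-2, 4) does not reach this height (z outside [-1.5, 7]); Subtracting the remaining from the first: none of the subtracted shapes is present at this height, so the r=6 cylinder is unchanged — area = 108.00 mm²; the cube at (13, 1) (footprint 15×9.5) is included at this height (area 142.50 mm²); After the difference (first − rest): starting from the result so far (108.00 mm²), the 15×9.5 cube at (13, 1) misses the remaining region (no effect) — area = 108.00 mm²; (rotated 85° about Z; rotation is an isometry so areas/perimeters/island counts are preserved). Checking containment: at z = 12.3 the cross-section extends beyond the z = 5.7 cross-section by about 83.68 mm².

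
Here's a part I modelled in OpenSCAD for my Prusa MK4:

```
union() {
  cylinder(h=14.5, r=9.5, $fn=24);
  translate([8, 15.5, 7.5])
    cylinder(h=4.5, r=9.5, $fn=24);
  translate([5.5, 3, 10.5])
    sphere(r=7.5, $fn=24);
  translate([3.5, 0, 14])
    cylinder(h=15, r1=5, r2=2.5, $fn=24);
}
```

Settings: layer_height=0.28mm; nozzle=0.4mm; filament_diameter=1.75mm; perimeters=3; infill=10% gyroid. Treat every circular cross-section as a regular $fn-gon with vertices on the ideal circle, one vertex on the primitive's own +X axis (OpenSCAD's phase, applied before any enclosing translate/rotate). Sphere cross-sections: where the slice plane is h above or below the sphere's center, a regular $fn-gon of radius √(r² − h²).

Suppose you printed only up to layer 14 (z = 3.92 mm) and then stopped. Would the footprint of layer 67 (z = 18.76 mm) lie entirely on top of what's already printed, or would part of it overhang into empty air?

entirely on top

Compare the two slices. At z = 3.92: the r=9.5 cylinder gives a regular 24-gon of circumradius 9.5 (constant along its height) (area = (24/2)·9.500²·sin(360°/24) = 280.30 mm²); the cylinder at (8, 15.5) does not reach this height (z outside [7.5, 12]); the sphere at (5.5, 3): section is a regular 24-gon, circumradius = √(r²−h²) = √(7.5²−6.58²) = 3.599 (area = (24/2)·3.599²·sin(360°/24) = 40.23 mm²); the cone at (3.5, 0) is not intersected at this z (z outside [14, 29]); Taking the union: the regions partially overlap — summed areas 320.53 mm² minus the doubly-counted overlap 39.12 mm² gives 281.42 mm² — area = 281.42 mm². At z = 18.76: the cylinder is not intersected at this z (z outside [0, 14.5]); the cylinder at (8, 15.5) is not intersected at this z (z outside [7.5, 12]); the sphere at (5.5, 3) is not intersected at this z (|z−center|=8.260 > r=7.5); the cone at (3.5, 0): at t=0.317 of its height the radius interpolates to r₁+(r₂−r₁)t = 4.207, giving a regular 24-gon of that circumradius (area = (24/2)·4.207²·sin(360°/24) = 54.96 mm²); Combining (union): only the cone at (3.5, 0) is present, so the union is just that shape — area = 54.96 mm². Checking containment: the cross-section at z = 18.76 is a subset of the cross-section at z = 3.92.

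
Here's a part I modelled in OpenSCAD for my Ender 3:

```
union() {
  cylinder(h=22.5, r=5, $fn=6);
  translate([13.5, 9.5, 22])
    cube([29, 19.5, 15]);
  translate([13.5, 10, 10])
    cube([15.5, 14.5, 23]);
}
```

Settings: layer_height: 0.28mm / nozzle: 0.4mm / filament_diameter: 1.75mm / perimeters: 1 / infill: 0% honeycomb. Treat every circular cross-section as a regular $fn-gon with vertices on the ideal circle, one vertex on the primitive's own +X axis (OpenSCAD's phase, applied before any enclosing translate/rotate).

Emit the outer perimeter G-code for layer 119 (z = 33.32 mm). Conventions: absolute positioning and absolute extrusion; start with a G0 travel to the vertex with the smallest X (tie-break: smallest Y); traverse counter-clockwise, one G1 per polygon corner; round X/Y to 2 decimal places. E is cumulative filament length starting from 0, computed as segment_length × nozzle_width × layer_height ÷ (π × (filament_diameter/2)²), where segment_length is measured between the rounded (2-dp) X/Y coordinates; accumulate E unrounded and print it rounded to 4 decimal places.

At z = 33.32 mm: the cylinder does not reach this height (z outside [0, 22.5]); the cube at (13.5, 9.5) is present — its section is the full 29×19.5 rectangle; the cube at (13.5, 10) is not intersected at this z (z outside [10, 33]); Combining (union): only the 29×19.5 cube at (13.5, 9.5) is present, so the union is just that shape — 1 connected region. The outline is a single polygon with 4 vertices. Extrusion per mm of travel: 0.4 × 0.28 / (π × 0.875²) = 0.046564. Accumulating E over each segment gives final E = 4.5167.

G0 X13.50 Y9.50 Z33.32
G1 X42.50 Y9.50 E1.3504
G1 X42.50 Y29.00 E2.2584
G1 X13.50 Y29.00 E3.6087
G1 X13.50 Y9.50 E4.5167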